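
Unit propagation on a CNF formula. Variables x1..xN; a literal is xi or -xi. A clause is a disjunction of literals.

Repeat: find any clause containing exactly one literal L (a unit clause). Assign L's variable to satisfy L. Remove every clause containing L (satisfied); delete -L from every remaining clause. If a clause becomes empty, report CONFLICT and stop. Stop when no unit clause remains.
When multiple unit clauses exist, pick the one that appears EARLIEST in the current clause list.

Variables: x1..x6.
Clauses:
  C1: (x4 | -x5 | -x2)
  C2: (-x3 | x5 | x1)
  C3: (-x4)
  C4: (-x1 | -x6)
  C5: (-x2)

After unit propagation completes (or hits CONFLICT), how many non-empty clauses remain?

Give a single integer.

Answer: 2

Derivation:
unit clause [-4] forces x4=F; simplify:
  drop 4 from [4, -5, -2] -> [-5, -2]
  satisfied 1 clause(s); 4 remain; assigned so far: [4]
unit clause [-2] forces x2=F; simplify:
  satisfied 2 clause(s); 2 remain; assigned so far: [2, 4]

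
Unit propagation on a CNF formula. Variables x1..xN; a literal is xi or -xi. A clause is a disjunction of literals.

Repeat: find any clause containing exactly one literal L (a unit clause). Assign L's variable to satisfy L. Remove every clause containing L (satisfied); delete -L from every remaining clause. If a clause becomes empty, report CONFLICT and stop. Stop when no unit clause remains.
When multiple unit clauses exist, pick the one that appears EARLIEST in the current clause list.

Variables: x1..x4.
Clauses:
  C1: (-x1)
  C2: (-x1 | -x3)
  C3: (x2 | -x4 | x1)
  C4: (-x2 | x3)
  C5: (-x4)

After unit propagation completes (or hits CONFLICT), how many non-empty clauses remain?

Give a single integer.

unit clause [-1] forces x1=F; simplify:
  drop 1 from [2, -4, 1] -> [2, -4]
  satisfied 2 clause(s); 3 remain; assigned so far: [1]
unit clause [-4] forces x4=F; simplify:
  satisfied 2 clause(s); 1 remain; assigned so far: [1, 4]

Answer: 1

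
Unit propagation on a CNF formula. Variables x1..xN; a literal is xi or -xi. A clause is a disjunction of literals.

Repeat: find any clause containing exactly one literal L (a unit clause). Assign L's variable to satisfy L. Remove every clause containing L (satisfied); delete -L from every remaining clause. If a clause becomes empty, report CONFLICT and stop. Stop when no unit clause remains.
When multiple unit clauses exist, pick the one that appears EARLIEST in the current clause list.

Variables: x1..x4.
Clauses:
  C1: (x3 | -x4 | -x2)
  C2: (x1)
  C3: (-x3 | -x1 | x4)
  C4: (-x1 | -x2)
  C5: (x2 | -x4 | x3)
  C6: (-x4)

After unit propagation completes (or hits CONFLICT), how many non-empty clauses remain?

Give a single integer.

Answer: 0

Derivation:
unit clause [1] forces x1=T; simplify:
  drop -1 from [-3, -1, 4] -> [-3, 4]
  drop -1 from [-1, -2] -> [-2]
  satisfied 1 clause(s); 5 remain; assigned so far: [1]
unit clause [-2] forces x2=F; simplify:
  drop 2 from [2, -4, 3] -> [-4, 3]
  satisfied 2 clause(s); 3 remain; assigned so far: [1, 2]
unit clause [-4] forces x4=F; simplify:
  drop 4 from [-3, 4] -> [-3]
  satisfied 2 clause(s); 1 remain; assigned so far: [1, 2, 4]
unit clause [-3] forces x3=F; simplify:
  satisfied 1 clause(s); 0 remain; assigned so far: [1, 2, 3, 4]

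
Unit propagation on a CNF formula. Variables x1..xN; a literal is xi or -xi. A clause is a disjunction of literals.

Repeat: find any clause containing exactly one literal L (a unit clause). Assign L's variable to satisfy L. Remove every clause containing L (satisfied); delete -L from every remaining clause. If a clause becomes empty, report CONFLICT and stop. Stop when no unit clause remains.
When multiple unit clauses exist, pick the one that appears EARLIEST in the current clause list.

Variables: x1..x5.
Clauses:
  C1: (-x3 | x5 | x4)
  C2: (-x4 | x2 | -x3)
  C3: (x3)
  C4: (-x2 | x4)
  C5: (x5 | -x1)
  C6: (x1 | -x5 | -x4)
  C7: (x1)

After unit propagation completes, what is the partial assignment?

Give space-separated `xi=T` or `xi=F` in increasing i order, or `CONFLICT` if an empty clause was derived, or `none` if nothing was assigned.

Answer: x1=T x3=T x5=T

Derivation:
unit clause [3] forces x3=T; simplify:
  drop -3 from [-3, 5, 4] -> [5, 4]
  drop -3 from [-4, 2, -3] -> [-4, 2]
  satisfied 1 clause(s); 6 remain; assigned so far: [3]
unit clause [1] forces x1=T; simplify:
  drop -1 from [5, -1] -> [5]
  satisfied 2 clause(s); 4 remain; assigned so far: [1, 3]
unit clause [5] forces x5=T; simplify:
  satisfied 2 clause(s); 2 remain; assigned so far: [1, 3, 5]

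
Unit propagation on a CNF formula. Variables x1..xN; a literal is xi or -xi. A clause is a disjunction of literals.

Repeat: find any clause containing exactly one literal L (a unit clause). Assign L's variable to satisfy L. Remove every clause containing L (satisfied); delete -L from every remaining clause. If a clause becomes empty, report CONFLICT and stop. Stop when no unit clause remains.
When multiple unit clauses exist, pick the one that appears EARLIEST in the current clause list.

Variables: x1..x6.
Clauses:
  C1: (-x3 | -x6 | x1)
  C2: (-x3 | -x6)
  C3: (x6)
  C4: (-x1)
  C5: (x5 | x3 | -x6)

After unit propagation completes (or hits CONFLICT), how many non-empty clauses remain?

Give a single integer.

unit clause [6] forces x6=T; simplify:
  drop -6 from [-3, -6, 1] -> [-3, 1]
  drop -6 from [-3, -6] -> [-3]
  drop -6 from [5, 3, -6] -> [5, 3]
  satisfied 1 clause(s); 4 remain; assigned so far: [6]
unit clause [-3] forces x3=F; simplify:
  drop 3 from [5, 3] -> [5]
  satisfied 2 clause(s); 2 remain; assigned so far: [3, 6]
unit clause [-1] forces x1=F; simplify:
  satisfied 1 clause(s); 1 remain; assigned so far: [1, 3, 6]
unit clause [5] forces x5=T; simplify:
  satisfied 1 clause(s); 0 remain; assigned so far: [1, 3, 5, 6]

Answer: 0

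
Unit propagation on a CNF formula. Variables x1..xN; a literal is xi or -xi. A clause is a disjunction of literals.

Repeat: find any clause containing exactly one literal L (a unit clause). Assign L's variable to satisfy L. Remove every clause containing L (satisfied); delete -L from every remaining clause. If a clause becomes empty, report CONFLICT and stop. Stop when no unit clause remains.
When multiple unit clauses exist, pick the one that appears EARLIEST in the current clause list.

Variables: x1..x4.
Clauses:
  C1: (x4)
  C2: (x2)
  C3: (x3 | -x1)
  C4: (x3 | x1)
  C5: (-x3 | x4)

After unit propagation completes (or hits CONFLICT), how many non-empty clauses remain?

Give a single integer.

Answer: 2

Derivation:
unit clause [4] forces x4=T; simplify:
  satisfied 2 clause(s); 3 remain; assigned so far: [4]
unit clause [2] forces x2=T; simplify:
  satisfied 1 clause(s); 2 remain; assigned so far: [2, 4]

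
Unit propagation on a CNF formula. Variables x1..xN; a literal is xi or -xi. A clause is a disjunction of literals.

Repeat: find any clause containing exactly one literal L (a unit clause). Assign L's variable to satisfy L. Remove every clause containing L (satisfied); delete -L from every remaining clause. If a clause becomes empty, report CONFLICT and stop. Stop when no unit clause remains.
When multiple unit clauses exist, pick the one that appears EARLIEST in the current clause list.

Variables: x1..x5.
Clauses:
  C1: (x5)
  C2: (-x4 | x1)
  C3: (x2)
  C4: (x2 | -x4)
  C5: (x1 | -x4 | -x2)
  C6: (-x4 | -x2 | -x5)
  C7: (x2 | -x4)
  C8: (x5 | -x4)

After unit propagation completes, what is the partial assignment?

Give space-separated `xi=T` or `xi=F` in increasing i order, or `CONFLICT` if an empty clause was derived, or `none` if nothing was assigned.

unit clause [5] forces x5=T; simplify:
  drop -5 from [-4, -2, -5] -> [-4, -2]
  satisfied 2 clause(s); 6 remain; assigned so far: [5]
unit clause [2] forces x2=T; simplify:
  drop -2 from [1, -4, -2] -> [1, -4]
  drop -2 from [-4, -2] -> [-4]
  satisfied 3 clause(s); 3 remain; assigned so far: [2, 5]
unit clause [-4] forces x4=F; simplify:
  satisfied 3 clause(s); 0 remain; assigned so far: [2, 4, 5]

Answer: x2=T x4=F x5=T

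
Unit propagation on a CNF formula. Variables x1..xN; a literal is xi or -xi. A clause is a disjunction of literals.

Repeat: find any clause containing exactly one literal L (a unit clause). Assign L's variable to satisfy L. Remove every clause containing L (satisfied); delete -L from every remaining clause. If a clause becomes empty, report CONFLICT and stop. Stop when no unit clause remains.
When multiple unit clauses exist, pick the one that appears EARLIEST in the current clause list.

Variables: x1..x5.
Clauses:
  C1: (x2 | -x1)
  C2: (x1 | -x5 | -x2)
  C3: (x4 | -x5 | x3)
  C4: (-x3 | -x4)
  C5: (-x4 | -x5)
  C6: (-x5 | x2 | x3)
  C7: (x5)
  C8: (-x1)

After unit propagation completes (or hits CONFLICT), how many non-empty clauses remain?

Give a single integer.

unit clause [5] forces x5=T; simplify:
  drop -5 from [1, -5, -2] -> [1, -2]
  drop -5 from [4, -5, 3] -> [4, 3]
  drop -5 from [-4, -5] -> [-4]
  drop -5 from [-5, 2, 3] -> [2, 3]
  satisfied 1 clause(s); 7 remain; assigned so far: [5]
unit clause [-4] forces x4=F; simplify:
  drop 4 from [4, 3] -> [3]
  satisfied 2 clause(s); 5 remain; assigned so far: [4, 5]
unit clause [3] forces x3=T; simplify:
  satisfied 2 clause(s); 3 remain; assigned so far: [3, 4, 5]
unit clause [-1] forces x1=F; simplify:
  drop 1 from [1, -2] -> [-2]
  satisfied 2 clause(s); 1 remain; assigned so far: [1, 3, 4, 5]
unit clause [-2] forces x2=F; simplify:
  satisfied 1 clause(s); 0 remain; assigned so far: [1, 2, 3, 4, 5]

Answer: 0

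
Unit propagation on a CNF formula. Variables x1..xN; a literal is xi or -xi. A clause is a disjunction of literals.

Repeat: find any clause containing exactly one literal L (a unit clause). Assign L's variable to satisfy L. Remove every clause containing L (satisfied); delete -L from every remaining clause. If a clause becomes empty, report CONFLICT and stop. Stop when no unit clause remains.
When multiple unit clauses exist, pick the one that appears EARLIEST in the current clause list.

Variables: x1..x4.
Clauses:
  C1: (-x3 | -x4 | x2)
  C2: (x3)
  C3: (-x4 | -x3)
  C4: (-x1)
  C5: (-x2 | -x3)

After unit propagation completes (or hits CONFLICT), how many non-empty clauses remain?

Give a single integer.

Answer: 0

Derivation:
unit clause [3] forces x3=T; simplify:
  drop -3 from [-3, -4, 2] -> [-4, 2]
  drop -3 from [-4, -3] -> [-4]
  drop -3 from [-2, -3] -> [-2]
  satisfied 1 clause(s); 4 remain; assigned so far: [3]
unit clause [-4] forces x4=F; simplify:
  satisfied 2 clause(s); 2 remain; assigned so far: [3, 4]
unit clause [-1] forces x1=F; simplify:
  satisfied 1 clause(s); 1 remain; assigned so far: [1, 3, 4]
unit clause [-2] forces x2=F; simplify:
  satisfied 1 clause(s); 0 remain; assigned so far: [1, 2, 3, 4]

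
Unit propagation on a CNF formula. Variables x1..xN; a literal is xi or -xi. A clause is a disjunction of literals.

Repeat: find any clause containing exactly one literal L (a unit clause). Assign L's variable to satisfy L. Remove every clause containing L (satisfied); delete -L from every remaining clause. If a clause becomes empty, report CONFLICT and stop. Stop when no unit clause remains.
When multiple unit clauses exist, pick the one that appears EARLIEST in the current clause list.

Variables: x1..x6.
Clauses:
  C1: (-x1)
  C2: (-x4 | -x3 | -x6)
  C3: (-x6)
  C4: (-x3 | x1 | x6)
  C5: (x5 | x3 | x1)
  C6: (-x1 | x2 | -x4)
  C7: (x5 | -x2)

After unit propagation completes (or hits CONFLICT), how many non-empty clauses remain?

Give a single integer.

unit clause [-1] forces x1=F; simplify:
  drop 1 from [-3, 1, 6] -> [-3, 6]
  drop 1 from [5, 3, 1] -> [5, 3]
  satisfied 2 clause(s); 5 remain; assigned so far: [1]
unit clause [-6] forces x6=F; simplify:
  drop 6 from [-3, 6] -> [-3]
  satisfied 2 clause(s); 3 remain; assigned so far: [1, 6]
unit clause [-3] forces x3=F; simplify:
  drop 3 from [5, 3] -> [5]
  satisfied 1 clause(s); 2 remain; assigned so far: [1, 3, 6]
unit clause [5] forces x5=T; simplify:
  satisfied 2 clause(s); 0 remain; assigned so far: [1, 3, 5, 6]

Answer: 0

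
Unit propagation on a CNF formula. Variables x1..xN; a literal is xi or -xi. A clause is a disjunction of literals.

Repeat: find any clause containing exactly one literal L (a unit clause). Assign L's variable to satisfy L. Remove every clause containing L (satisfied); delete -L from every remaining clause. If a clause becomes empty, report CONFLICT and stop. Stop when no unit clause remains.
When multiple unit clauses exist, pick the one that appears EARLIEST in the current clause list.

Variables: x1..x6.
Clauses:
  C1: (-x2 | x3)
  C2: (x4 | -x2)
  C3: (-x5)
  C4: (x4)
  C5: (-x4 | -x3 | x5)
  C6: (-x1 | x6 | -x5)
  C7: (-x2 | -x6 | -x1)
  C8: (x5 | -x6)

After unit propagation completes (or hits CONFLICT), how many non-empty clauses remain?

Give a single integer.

Answer: 0

Derivation:
unit clause [-5] forces x5=F; simplify:
  drop 5 from [-4, -3, 5] -> [-4, -3]
  drop 5 from [5, -6] -> [-6]
  satisfied 2 clause(s); 6 remain; assigned so far: [5]
unit clause [4] forces x4=T; simplify:
  drop -4 from [-4, -3] -> [-3]
  satisfied 2 clause(s); 4 remain; assigned so far: [4, 5]
unit clause [-3] forces x3=F; simplify:
  drop 3 from [-2, 3] -> [-2]
  satisfied 1 clause(s); 3 remain; assigned so far: [3, 4, 5]
unit clause [-2] forces x2=F; simplify:
  satisfied 2 clause(s); 1 remain; assigned so far: [2, 3, 4, 5]
unit clause [-6] forces x6=F; simplify:
  satisfied 1 clause(s); 0 remain; assigned so far: [2, 3, 4, 5, 6]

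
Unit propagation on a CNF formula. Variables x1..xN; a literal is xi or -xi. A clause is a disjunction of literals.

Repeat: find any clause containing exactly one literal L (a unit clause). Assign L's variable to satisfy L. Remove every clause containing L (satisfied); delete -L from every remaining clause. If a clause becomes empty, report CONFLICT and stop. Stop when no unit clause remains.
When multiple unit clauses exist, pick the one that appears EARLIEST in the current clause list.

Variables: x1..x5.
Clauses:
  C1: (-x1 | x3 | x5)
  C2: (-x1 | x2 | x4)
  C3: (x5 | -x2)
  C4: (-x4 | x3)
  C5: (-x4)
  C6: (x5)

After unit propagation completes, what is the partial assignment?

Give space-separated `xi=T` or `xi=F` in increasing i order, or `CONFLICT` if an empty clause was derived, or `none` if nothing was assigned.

unit clause [-4] forces x4=F; simplify:
  drop 4 from [-1, 2, 4] -> [-1, 2]
  satisfied 2 clause(s); 4 remain; assigned so far: [4]
unit clause [5] forces x5=T; simplify:
  satisfied 3 clause(s); 1 remain; assigned so far: [4, 5]

Answer: x4=F x5=T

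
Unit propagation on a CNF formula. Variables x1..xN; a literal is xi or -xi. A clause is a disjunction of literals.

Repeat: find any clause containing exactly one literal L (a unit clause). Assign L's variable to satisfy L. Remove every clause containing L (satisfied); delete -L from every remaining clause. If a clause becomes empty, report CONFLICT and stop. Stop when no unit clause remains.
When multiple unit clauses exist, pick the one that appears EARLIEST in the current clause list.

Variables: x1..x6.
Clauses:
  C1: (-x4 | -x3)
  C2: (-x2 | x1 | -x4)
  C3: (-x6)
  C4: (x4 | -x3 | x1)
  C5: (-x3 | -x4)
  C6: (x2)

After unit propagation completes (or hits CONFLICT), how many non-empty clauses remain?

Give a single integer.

unit clause [-6] forces x6=F; simplify:
  satisfied 1 clause(s); 5 remain; assigned so far: [6]
unit clause [2] forces x2=T; simplify:
  drop -2 from [-2, 1, -4] -> [1, -4]
  satisfied 1 clause(s); 4 remain; assigned so far: [2, 6]

Answer: 4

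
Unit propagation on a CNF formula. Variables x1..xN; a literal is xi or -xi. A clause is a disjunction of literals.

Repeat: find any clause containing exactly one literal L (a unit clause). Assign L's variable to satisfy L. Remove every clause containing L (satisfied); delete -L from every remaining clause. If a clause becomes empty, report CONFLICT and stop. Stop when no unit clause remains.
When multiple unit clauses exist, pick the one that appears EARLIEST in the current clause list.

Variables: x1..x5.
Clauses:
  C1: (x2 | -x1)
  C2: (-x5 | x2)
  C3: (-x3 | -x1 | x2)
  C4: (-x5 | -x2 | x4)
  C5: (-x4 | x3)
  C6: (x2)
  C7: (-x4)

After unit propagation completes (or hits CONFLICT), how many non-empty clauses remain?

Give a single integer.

unit clause [2] forces x2=T; simplify:
  drop -2 from [-5, -2, 4] -> [-5, 4]
  satisfied 4 clause(s); 3 remain; assigned so far: [2]
unit clause [-4] forces x4=F; simplify:
  drop 4 from [-5, 4] -> [-5]
  satisfied 2 clause(s); 1 remain; assigned so far: [2, 4]
unit clause [-5] forces x5=F; simplify:
  satisfied 1 clause(s); 0 remain; assigned so far: [2, 4, 5]

Answer: 0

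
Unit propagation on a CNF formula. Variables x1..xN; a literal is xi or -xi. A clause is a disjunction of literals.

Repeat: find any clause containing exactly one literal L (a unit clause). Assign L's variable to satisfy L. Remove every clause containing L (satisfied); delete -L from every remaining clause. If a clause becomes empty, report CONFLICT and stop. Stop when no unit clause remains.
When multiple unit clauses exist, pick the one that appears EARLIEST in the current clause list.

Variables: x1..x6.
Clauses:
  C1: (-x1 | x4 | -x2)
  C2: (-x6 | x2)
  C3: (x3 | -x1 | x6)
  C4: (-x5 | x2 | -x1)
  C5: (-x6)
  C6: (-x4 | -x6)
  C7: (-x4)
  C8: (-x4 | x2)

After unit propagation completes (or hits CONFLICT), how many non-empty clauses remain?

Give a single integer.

Answer: 3

Derivation:
unit clause [-6] forces x6=F; simplify:
  drop 6 from [3, -1, 6] -> [3, -1]
  satisfied 3 clause(s); 5 remain; assigned so far: [6]
unit clause [-4] forces x4=F; simplify:
  drop 4 from [-1, 4, -2] -> [-1, -2]
  satisfied 2 clause(s); 3 remain; assigned so far: [4, 6]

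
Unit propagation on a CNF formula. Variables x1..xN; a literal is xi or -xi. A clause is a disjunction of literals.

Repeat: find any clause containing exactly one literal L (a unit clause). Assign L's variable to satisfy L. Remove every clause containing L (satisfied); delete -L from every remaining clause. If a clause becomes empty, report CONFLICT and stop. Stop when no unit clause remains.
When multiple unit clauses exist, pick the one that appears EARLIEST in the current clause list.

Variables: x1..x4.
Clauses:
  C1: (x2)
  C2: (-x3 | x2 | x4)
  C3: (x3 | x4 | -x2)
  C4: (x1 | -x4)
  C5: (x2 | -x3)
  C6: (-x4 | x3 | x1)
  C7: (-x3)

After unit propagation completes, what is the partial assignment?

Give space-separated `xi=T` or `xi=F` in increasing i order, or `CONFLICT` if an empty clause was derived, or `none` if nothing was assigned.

Answer: x1=T x2=T x3=F x4=T

Derivation:
unit clause [2] forces x2=T; simplify:
  drop -2 from [3, 4, -2] -> [3, 4]
  satisfied 3 clause(s); 4 remain; assigned so far: [2]
unit clause [-3] forces x3=F; simplify:
  drop 3 from [3, 4] -> [4]
  drop 3 from [-4, 3, 1] -> [-4, 1]
  satisfied 1 clause(s); 3 remain; assigned so far: [2, 3]
unit clause [4] forces x4=T; simplify:
  drop -4 from [1, -4] -> [1]
  drop -4 from [-4, 1] -> [1]
  satisfied 1 clause(s); 2 remain; assigned so far: [2, 3, 4]
unit clause [1] forces x1=T; simplify:
  satisfied 2 clause(s); 0 remain; assigned so far: [1, 2, 3, 4]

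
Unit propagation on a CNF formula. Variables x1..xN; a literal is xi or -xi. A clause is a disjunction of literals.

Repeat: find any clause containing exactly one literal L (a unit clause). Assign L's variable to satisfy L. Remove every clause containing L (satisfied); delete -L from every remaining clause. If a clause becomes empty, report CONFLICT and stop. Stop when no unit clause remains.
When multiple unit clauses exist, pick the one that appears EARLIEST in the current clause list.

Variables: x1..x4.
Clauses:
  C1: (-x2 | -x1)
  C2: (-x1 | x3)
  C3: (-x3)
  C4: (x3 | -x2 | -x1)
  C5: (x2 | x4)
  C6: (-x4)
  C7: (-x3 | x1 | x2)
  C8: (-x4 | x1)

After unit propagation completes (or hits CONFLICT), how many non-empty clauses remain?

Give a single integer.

unit clause [-3] forces x3=F; simplify:
  drop 3 from [-1, 3] -> [-1]
  drop 3 from [3, -2, -1] -> [-2, -1]
  satisfied 2 clause(s); 6 remain; assigned so far: [3]
unit clause [-1] forces x1=F; simplify:
  drop 1 from [-4, 1] -> [-4]
  satisfied 3 clause(s); 3 remain; assigned so far: [1, 3]
unit clause [-4] forces x4=F; simplify:
  drop 4 from [2, 4] -> [2]
  satisfied 2 clause(s); 1 remain; assigned so far: [1, 3, 4]
unit clause [2] forces x2=T; simplify:
  satisfied 1 clause(s); 0 remain; assigned so far: [1, 2, 3, 4]

Answer: 0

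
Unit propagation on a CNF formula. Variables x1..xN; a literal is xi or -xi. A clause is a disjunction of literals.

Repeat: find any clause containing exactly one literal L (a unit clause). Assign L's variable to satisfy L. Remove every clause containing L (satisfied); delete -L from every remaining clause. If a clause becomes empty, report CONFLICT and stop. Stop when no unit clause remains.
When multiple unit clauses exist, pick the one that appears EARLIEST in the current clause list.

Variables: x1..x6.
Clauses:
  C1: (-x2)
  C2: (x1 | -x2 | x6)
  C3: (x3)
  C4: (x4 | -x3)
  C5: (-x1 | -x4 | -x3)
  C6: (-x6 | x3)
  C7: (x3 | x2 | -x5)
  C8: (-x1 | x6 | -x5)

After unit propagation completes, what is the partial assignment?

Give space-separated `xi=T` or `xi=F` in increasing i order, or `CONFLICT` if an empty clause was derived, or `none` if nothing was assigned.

Answer: x1=F x2=F x3=T x4=T

Derivation:
unit clause [-2] forces x2=F; simplify:
  drop 2 from [3, 2, -5] -> [3, -5]
  satisfied 2 clause(s); 6 remain; assigned so far: [2]
unit clause [3] forces x3=T; simplify:
  drop -3 from [4, -3] -> [4]
  drop -3 from [-1, -4, -3] -> [-1, -4]
  satisfied 3 clause(s); 3 remain; assigned so far: [2, 3]
unit clause [4] forces x4=T; simplify:
  drop -4 from [-1, -4] -> [-1]
  satisfied 1 clause(s); 2 remain; assigned so far: [2, 3, 4]
unit clause [-1] forces x1=F; simplify:
  satisfied 2 clause(s); 0 remain; assigned so far: [1, 2, 3, 4]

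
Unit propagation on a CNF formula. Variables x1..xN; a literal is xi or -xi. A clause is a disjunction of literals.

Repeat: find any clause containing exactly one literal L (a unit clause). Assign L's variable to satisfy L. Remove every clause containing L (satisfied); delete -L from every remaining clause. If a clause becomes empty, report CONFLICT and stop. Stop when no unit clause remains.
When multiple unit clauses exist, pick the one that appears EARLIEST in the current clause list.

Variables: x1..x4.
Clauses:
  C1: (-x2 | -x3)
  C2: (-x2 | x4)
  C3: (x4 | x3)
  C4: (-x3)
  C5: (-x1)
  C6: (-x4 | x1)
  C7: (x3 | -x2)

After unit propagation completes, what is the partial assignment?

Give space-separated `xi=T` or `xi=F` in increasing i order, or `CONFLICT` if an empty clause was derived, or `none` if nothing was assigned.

unit clause [-3] forces x3=F; simplify:
  drop 3 from [4, 3] -> [4]
  drop 3 from [3, -2] -> [-2]
  satisfied 2 clause(s); 5 remain; assigned so far: [3]
unit clause [4] forces x4=T; simplify:
  drop -4 from [-4, 1] -> [1]
  satisfied 2 clause(s); 3 remain; assigned so far: [3, 4]
unit clause [-1] forces x1=F; simplify:
  drop 1 from [1] -> [] (empty!)
  satisfied 1 clause(s); 2 remain; assigned so far: [1, 3, 4]
CONFLICT (empty clause)

Answer: CONFLICT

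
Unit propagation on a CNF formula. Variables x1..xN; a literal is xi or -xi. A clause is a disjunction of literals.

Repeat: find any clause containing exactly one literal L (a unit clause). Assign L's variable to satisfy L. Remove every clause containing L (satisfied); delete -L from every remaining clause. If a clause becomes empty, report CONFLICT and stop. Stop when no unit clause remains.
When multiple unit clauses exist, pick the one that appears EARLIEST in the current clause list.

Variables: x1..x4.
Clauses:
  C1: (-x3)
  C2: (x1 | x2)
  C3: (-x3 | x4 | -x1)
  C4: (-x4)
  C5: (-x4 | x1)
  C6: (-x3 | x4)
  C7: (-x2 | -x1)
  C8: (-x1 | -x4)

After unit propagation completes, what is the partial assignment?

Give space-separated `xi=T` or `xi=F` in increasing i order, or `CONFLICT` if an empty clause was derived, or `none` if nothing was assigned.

Answer: x3=F x4=F

Derivation:
unit clause [-3] forces x3=F; simplify:
  satisfied 3 clause(s); 5 remain; assigned so far: [3]
unit clause [-4] forces x4=F; simplify:
  satisfied 3 clause(s); 2 remain; assigned so far: [3, 4]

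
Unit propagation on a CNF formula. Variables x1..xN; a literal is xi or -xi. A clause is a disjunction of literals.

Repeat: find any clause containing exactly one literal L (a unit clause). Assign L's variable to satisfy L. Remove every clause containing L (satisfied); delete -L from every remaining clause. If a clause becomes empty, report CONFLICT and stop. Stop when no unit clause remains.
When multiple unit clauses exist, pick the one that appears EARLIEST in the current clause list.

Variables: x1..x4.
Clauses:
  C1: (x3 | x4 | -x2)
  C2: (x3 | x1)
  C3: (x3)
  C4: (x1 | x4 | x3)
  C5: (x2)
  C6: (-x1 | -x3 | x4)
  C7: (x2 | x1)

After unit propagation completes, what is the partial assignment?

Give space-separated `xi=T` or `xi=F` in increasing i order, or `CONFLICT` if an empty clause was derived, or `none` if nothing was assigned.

unit clause [3] forces x3=T; simplify:
  drop -3 from [-1, -3, 4] -> [-1, 4]
  satisfied 4 clause(s); 3 remain; assigned so far: [3]
unit clause [2] forces x2=T; simplify:
  satisfied 2 clause(s); 1 remain; assigned so far: [2, 3]

Answer: x2=T x3=T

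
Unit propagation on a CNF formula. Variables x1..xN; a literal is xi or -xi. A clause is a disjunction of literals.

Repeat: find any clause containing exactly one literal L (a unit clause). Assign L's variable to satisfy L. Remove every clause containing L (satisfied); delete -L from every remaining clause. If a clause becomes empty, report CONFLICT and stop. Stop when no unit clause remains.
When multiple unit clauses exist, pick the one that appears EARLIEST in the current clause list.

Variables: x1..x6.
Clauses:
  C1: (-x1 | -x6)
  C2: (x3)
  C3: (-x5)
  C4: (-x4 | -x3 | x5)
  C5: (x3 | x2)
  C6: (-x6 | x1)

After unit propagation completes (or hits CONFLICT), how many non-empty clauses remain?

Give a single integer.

unit clause [3] forces x3=T; simplify:
  drop -3 from [-4, -3, 5] -> [-4, 5]
  satisfied 2 clause(s); 4 remain; assigned so far: [3]
unit clause [-5] forces x5=F; simplify:
  drop 5 from [-4, 5] -> [-4]
  satisfied 1 clause(s); 3 remain; assigned so far: [3, 5]
unit clause [-4] forces x4=F; simplify:
  satisfied 1 clause(s); 2 remain; assigned so far: [3, 4, 5]

Answer: 2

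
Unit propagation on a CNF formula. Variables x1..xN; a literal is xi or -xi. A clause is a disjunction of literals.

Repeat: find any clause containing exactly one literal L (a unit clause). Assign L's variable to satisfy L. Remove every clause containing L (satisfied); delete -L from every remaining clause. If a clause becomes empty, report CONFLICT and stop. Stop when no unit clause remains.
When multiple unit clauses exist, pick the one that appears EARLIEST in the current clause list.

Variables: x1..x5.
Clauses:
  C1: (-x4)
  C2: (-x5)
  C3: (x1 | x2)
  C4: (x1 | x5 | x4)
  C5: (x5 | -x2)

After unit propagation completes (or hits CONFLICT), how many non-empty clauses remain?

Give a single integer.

unit clause [-4] forces x4=F; simplify:
  drop 4 from [1, 5, 4] -> [1, 5]
  satisfied 1 clause(s); 4 remain; assigned so far: [4]
unit clause [-5] forces x5=F; simplify:
  drop 5 from [1, 5] -> [1]
  drop 5 from [5, -2] -> [-2]
  satisfied 1 clause(s); 3 remain; assigned so far: [4, 5]
unit clause [1] forces x1=T; simplify:
  satisfied 2 clause(s); 1 remain; assigned so far: [1, 4, 5]
unit clause [-2] forces x2=F; simplify:
  satisfied 1 clause(s); 0 remain; assigned so far: [1, 2, 4, 5]

Answer: 0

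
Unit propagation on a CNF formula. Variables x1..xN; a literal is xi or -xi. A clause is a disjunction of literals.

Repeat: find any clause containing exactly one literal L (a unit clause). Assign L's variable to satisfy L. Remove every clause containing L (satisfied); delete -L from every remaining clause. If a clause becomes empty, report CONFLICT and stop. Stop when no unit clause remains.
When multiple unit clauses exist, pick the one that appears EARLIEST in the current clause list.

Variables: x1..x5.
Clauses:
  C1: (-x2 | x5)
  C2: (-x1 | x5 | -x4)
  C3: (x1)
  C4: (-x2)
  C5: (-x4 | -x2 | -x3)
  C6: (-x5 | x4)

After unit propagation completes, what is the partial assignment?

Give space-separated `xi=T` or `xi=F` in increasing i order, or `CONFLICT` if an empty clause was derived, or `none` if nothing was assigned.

unit clause [1] forces x1=T; simplify:
  drop -1 from [-1, 5, -4] -> [5, -4]
  satisfied 1 clause(s); 5 remain; assigned so far: [1]
unit clause [-2] forces x2=F; simplify:
  satisfied 3 clause(s); 2 remain; assigned so far: [1, 2]

Answer: x1=T x2=F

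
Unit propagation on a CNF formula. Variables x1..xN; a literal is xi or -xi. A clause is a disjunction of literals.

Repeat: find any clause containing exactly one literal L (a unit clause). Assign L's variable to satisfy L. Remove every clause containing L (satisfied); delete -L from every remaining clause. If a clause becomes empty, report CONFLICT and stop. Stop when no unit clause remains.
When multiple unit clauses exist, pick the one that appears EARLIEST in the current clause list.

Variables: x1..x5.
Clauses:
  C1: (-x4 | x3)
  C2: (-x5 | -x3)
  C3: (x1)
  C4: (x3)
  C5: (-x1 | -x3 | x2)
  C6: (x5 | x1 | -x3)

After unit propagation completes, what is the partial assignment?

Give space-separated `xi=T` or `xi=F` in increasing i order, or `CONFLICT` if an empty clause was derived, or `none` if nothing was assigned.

unit clause [1] forces x1=T; simplify:
  drop -1 from [-1, -3, 2] -> [-3, 2]
  satisfied 2 clause(s); 4 remain; assigned so far: [1]
unit clause [3] forces x3=T; simplify:
  drop -3 from [-5, -3] -> [-5]
  drop -3 from [-3, 2] -> [2]
  satisfied 2 clause(s); 2 remain; assigned so far: [1, 3]
unit clause [-5] forces x5=F; simplify:
  satisfied 1 clause(s); 1 remain; assigned so far: [1, 3, 5]
unit clause [2] forces x2=T; simplify:
  satisfied 1 clause(s); 0 remain; assigned so far: [1, 2, 3, 5]

Answer: x1=T x2=T x3=T x5=F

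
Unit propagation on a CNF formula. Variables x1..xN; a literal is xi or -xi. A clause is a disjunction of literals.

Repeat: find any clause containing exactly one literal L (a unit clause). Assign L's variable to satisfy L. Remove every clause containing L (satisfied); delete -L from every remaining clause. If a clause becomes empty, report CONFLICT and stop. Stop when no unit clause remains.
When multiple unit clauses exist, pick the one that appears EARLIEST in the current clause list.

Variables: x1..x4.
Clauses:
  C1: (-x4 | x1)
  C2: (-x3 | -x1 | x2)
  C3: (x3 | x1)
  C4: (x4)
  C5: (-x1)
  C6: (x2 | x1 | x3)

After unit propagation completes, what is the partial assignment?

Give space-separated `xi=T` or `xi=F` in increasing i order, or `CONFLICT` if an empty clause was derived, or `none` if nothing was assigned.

Answer: CONFLICT

Derivation:
unit clause [4] forces x4=T; simplify:
  drop -4 from [-4, 1] -> [1]
  satisfied 1 clause(s); 5 remain; assigned so far: [4]
unit clause [1] forces x1=T; simplify:
  drop -1 from [-3, -1, 2] -> [-3, 2]
  drop -1 from [-1] -> [] (empty!)
  satisfied 3 clause(s); 2 remain; assigned so far: [1, 4]
CONFLICT (empty clause)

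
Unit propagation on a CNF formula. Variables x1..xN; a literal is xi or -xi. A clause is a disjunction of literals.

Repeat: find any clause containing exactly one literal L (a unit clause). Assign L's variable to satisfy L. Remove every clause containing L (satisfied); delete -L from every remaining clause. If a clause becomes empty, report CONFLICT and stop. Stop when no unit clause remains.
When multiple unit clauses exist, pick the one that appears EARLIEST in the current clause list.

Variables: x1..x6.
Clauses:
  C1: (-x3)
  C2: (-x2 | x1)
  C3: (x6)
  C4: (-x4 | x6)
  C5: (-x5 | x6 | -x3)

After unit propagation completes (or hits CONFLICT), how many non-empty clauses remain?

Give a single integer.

Answer: 1

Derivation:
unit clause [-3] forces x3=F; simplify:
  satisfied 2 clause(s); 3 remain; assigned so far: [3]
unit clause [6] forces x6=T; simplify:
  satisfied 2 clause(s); 1 remain; assigned so far: [3, 6]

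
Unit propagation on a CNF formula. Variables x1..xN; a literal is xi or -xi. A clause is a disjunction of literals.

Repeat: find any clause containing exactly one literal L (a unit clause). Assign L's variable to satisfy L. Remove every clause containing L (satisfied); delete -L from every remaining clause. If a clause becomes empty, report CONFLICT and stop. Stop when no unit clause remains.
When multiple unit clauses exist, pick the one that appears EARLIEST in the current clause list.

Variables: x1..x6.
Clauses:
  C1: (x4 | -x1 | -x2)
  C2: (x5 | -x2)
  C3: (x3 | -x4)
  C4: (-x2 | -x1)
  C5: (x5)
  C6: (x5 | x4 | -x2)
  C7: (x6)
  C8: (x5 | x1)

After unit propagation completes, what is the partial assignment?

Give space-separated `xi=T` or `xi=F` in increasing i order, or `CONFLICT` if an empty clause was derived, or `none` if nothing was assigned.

unit clause [5] forces x5=T; simplify:
  satisfied 4 clause(s); 4 remain; assigned so far: [5]
unit clause [6] forces x6=T; simplify:
  satisfied 1 clause(s); 3 remain; assigned so far: [5, 6]

Answer: x5=T x6=T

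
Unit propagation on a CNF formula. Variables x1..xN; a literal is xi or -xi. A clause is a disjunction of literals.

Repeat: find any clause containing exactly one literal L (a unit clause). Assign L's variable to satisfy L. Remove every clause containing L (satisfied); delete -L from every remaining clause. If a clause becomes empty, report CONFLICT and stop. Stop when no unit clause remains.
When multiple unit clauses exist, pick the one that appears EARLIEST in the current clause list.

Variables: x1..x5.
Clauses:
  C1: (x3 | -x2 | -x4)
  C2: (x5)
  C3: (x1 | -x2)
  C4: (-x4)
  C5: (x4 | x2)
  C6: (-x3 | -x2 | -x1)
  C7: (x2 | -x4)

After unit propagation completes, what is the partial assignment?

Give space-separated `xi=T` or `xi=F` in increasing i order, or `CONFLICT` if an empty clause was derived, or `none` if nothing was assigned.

Answer: x1=T x2=T x3=F x4=F x5=T

Derivation:
unit clause [5] forces x5=T; simplify:
  satisfied 1 clause(s); 6 remain; assigned so far: [5]
unit clause [-4] forces x4=F; simplify:
  drop 4 from [4, 2] -> [2]
  satisfied 3 clause(s); 3 remain; assigned so far: [4, 5]
unit clause [2] forces x2=T; simplify:
  drop -2 from [1, -2] -> [1]
  drop -2 from [-3, -2, -1] -> [-3, -1]
  satisfied 1 clause(s); 2 remain; assigned so far: [2, 4, 5]
unit clause [1] forces x1=T; simplify:
  drop -1 from [-3, -1] -> [-3]
  satisfied 1 clause(s); 1 remain; assigned so far: [1, 2, 4, 5]
unit clause [-3] forces x3=F; simplify:
  satisfied 1 clause(s); 0 remain; assigned so far: [1, 2, 3, 4, 5]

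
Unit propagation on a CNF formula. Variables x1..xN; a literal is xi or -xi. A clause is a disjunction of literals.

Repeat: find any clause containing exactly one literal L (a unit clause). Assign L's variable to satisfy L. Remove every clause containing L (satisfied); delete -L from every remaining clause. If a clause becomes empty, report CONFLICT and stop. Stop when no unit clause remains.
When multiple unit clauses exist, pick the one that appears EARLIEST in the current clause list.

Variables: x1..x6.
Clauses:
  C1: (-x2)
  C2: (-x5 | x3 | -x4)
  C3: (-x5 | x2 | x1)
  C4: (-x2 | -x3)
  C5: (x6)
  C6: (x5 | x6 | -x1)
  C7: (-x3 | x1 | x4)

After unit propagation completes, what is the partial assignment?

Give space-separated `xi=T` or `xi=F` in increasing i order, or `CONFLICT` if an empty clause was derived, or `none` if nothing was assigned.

Answer: x2=F x6=T

Derivation:
unit clause [-2] forces x2=F; simplify:
  drop 2 from [-5, 2, 1] -> [-5, 1]
  satisfied 2 clause(s); 5 remain; assigned so far: [2]
unit clause [6] forces x6=T; simplify:
  satisfied 2 clause(s); 3 remain; assigned so far: [2, 6]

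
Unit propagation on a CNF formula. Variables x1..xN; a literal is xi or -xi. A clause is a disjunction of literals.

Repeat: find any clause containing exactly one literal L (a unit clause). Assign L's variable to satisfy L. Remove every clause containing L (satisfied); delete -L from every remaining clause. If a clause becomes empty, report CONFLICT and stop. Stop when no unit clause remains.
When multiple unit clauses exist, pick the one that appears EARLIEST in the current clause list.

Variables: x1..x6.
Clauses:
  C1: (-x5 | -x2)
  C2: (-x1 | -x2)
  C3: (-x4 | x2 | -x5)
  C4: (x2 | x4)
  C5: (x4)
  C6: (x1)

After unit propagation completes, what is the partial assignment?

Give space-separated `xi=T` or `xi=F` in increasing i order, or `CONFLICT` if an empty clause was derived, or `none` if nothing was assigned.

Answer: x1=T x2=F x4=T x5=F

Derivation:
unit clause [4] forces x4=T; simplify:
  drop -4 from [-4, 2, -5] -> [2, -5]
  satisfied 2 clause(s); 4 remain; assigned so far: [4]
unit clause [1] forces x1=T; simplify:
  drop -1 from [-1, -2] -> [-2]
  satisfied 1 clause(s); 3 remain; assigned so far: [1, 4]
unit clause [-2] forces x2=F; simplify:
  drop 2 from [2, -5] -> [-5]
  satisfied 2 clause(s); 1 remain; assigned so far: [1, 2, 4]
unit clause [-5] forces x5=F; simplify:
  satisfied 1 clause(s); 0 remain; assigned so far: [1, 2, 4, 5]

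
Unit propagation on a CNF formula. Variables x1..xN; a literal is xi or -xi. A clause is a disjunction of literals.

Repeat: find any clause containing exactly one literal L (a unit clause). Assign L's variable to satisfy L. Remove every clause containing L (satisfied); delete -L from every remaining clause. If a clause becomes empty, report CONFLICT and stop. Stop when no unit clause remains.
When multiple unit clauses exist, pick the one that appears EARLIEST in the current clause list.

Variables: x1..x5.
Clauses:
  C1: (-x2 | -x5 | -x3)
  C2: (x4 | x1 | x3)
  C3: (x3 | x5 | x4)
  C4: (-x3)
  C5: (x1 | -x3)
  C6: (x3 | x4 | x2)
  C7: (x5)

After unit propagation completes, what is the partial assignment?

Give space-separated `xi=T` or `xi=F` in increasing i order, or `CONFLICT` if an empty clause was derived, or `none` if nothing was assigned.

unit clause [-3] forces x3=F; simplify:
  drop 3 from [4, 1, 3] -> [4, 1]
  drop 3 from [3, 5, 4] -> [5, 4]
  drop 3 from [3, 4, 2] -> [4, 2]
  satisfied 3 clause(s); 4 remain; assigned so far: [3]
unit clause [5] forces x5=T; simplify:
  satisfied 2 clause(s); 2 remain; assigned so far: [3, 5]

Answer: x3=F x5=T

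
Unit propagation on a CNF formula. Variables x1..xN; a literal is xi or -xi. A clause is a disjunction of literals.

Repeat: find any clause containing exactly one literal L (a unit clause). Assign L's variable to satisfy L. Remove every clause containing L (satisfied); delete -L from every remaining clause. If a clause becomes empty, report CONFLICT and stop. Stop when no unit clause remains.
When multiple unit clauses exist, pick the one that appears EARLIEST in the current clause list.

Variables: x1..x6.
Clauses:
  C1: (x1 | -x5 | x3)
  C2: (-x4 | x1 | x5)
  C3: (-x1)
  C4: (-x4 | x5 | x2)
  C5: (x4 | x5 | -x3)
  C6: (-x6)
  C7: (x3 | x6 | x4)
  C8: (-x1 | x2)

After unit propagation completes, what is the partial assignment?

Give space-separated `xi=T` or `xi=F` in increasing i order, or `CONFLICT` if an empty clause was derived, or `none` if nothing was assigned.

unit clause [-1] forces x1=F; simplify:
  drop 1 from [1, -5, 3] -> [-5, 3]
  drop 1 from [-4, 1, 5] -> [-4, 5]
  satisfied 2 clause(s); 6 remain; assigned so far: [1]
unit clause [-6] forces x6=F; simplify:
  drop 6 from [3, 6, 4] -> [3, 4]
  satisfied 1 clause(s); 5 remain; assigned so far: [1, 6]

Answer: x1=F x6=F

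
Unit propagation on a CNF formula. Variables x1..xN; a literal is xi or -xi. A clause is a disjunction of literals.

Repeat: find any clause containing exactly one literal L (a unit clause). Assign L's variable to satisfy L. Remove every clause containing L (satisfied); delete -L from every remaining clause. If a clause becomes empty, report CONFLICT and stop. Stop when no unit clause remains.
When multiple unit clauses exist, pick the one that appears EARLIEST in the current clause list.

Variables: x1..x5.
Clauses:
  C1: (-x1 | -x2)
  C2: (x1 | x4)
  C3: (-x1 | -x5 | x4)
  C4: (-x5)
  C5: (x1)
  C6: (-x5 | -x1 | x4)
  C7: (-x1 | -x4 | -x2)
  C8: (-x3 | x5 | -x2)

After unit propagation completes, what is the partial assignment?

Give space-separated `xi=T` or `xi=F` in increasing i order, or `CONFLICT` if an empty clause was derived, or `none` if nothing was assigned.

unit clause [-5] forces x5=F; simplify:
  drop 5 from [-3, 5, -2] -> [-3, -2]
  satisfied 3 clause(s); 5 remain; assigned so far: [5]
unit clause [1] forces x1=T; simplify:
  drop -1 from [-1, -2] -> [-2]
  drop -1 from [-1, -4, -2] -> [-4, -2]
  satisfied 2 clause(s); 3 remain; assigned so far: [1, 5]
unit clause [-2] forces x2=F; simplify:
  satisfied 3 clause(s); 0 remain; assigned so far: [1, 2, 5]

Answer: x1=T x2=F x5=F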